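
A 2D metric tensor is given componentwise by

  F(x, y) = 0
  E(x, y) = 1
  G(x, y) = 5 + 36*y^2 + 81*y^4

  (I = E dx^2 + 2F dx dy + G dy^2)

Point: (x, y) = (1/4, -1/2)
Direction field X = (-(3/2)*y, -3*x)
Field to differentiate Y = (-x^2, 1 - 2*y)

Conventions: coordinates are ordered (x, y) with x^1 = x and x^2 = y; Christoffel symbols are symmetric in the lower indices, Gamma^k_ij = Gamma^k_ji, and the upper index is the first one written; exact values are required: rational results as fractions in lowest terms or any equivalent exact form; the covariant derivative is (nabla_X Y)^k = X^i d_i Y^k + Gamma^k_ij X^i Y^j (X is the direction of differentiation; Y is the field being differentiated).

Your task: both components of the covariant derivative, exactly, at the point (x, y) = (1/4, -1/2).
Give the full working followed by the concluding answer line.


E = 1, F = 0, G = 305/16 at the point
E_x = 0, E_y = 0, F_x = 0, F_y = 0, G_x = 0, G_y = -153/2
EG - F^2 = 305/16;  g^inv = (16/305) * [[305/16, 0], [0, 1]]
first-kind symbols [ij,l] = (1/2)(d_i g_jl + d_j g_il - d_l g_ij): [xx,x] = E_x/2 = 0, [xx,y] = F_x - E_y/2 = 0, [xy,x] = E_y/2 = 0, [xy,y] = G_x/2 = 0, [yy,x] = F_y - G_x/2 = 0, [yy,y] = G_y/2 = -153/4
Gamma^x_ij = (G*[ij,x] - F*[ij,y])/(EG - F^2), Gamma^y_ij = (E*[ij,y] - F*[ij,x])/(EG - F^2)
Gamma_xxx = 0, Gamma_xxy = 0, Gamma_xyy = 0, Gamma_yxx = 0, Gamma_yxy = 0, Gamma_yyy = -612/305
X = (3/4, -3/4), Y = (-1/16, 2) at the point

Answer: (nabla_X Y)^x = -3/8, (nabla_X Y)^y = 2751/610


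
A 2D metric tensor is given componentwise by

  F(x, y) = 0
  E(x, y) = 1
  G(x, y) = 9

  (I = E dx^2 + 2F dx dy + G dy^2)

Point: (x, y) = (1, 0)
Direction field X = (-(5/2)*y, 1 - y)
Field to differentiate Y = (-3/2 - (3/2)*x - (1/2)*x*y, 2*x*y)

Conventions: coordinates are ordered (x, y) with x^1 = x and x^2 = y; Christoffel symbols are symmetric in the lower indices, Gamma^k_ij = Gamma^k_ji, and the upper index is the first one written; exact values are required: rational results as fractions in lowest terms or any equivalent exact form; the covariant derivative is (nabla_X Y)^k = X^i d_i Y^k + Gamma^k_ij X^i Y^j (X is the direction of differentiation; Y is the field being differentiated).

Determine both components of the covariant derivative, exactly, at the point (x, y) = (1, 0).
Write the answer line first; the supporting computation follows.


Answer: (nabla_X Y)^x = -1/2, (nabla_X Y)^y = 2

E = 1, F = 0, G = 9 at the point
E_x = 0, E_y = 0, F_x = 0, F_y = 0, G_x = 0, G_y = 0
EG - F^2 = 9;  g^inv = (1/9) * [[9, 0], [0, 1]]
first-kind symbols [ij,l] = (1/2)(d_i g_jl + d_j g_il - d_l g_ij): [xx,x] = E_x/2 = 0, [xx,y] = F_x - E_y/2 = 0, [xy,x] = E_y/2 = 0, [xy,y] = G_x/2 = 0, [yy,x] = F_y - G_x/2 = 0, [yy,y] = G_y/2 = 0
Gamma^x_ij = (G*[ij,x] - F*[ij,y])/(EG - F^2), Gamma^y_ij = (E*[ij,y] - F*[ij,x])/(EG - F^2)
Gamma_xxx = 0, Gamma_xxy = 0, Gamma_xyy = 0, Gamma_yxx = 0, Gamma_yxy = 0, Gamma_yyy = 0
X = (0, 1), Y = (-3, 0) at the point


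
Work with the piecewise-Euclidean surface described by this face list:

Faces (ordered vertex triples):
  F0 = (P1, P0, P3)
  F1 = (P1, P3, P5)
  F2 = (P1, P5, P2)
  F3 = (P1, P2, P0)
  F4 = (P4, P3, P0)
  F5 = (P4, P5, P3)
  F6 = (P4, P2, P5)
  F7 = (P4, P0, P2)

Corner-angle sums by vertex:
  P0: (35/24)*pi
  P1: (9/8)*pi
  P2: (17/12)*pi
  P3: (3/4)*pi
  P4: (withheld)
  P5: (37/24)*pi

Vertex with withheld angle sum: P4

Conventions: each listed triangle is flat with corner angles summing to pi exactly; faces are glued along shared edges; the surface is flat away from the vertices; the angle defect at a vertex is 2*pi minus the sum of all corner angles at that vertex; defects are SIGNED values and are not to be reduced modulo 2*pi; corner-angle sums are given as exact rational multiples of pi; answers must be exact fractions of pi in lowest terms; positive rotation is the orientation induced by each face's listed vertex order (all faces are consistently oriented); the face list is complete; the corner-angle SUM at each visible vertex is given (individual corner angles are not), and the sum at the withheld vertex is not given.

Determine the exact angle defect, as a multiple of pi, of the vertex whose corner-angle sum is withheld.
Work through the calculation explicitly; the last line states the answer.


V = 6, E = 12, F = 8; chi = V - E + F = 2
Gauss-Bonnet: total defect = 2*pi*chi = 4*pi; visible defects sum to (89/24)*pi

Answer: defect(P4) = (7/24)*pi


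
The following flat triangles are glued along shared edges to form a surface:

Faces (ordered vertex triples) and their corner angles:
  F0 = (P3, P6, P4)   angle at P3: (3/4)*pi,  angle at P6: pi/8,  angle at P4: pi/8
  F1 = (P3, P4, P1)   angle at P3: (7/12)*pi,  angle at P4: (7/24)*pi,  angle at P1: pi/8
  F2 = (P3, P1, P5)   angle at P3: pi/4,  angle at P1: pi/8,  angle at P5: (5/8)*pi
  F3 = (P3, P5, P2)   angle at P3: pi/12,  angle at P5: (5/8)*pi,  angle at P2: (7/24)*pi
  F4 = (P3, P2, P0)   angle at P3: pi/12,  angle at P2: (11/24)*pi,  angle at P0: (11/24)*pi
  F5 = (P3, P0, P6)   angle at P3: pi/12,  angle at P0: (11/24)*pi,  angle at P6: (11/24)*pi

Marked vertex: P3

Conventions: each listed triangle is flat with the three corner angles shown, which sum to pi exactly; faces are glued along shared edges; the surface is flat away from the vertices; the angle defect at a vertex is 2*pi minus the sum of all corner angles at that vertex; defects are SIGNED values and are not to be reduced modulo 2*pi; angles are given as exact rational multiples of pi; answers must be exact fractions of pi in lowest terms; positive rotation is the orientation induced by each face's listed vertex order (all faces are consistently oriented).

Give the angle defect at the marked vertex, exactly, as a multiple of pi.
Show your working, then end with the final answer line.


Sum of corner angles at P3: (11/6)*pi
defect = 2*pi - (11/6)*pi

Answer: defect(P3) = pi/6


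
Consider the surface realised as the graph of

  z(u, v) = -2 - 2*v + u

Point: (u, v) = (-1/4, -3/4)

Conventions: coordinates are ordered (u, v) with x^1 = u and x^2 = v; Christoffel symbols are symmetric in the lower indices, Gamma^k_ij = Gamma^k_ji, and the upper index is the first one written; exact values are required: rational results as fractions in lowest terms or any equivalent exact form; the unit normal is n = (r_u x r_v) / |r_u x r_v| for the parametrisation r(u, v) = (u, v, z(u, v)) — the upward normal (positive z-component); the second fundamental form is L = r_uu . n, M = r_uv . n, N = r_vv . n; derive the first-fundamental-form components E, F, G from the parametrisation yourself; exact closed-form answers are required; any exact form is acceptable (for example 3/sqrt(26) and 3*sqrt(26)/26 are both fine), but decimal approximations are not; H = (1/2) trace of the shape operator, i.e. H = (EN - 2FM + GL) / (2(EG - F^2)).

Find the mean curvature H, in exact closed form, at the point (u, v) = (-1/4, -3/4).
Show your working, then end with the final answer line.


z_u = 1, z_v = -2, z_uu = 0, z_uv = 0, z_vv = 0
E = 2, F = -2, G = 5; answer radicand W^2 = 6
unnormalised second-form numerators: l = 0, m = 0, n = 0; L = l/sqrt(6), and similarly M = m/sqrt(W^2), N = n/sqrt(W^2)
H = (E*n - 2*F*m + G*l) / (2*(EG - F^2)*sqrt(W^2)); E*n - 2*F*m + G*l = 0, EG - F^2 = 6, so H = (0)/sqrt(6)

Answer: H = 0


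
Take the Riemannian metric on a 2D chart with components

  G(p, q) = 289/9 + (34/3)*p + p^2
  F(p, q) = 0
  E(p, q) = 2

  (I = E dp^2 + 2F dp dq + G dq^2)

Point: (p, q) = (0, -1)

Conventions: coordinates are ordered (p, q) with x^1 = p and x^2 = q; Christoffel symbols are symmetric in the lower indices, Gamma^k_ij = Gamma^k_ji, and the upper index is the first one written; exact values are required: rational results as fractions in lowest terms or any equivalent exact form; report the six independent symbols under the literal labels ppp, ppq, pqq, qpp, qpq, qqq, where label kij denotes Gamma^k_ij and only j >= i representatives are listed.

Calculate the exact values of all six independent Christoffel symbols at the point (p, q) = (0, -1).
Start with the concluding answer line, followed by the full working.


Answer: Gamma_ppp = 0, Gamma_ppq = 0, Gamma_pqq = -17/6, Gamma_qpp = 0, Gamma_qpq = 3/17, Gamma_qqq = 0

E = 2, F = 0, G = 289/9 at the point
E_p = 0, E_q = 0, F_p = 0, F_q = 0, G_p = 34/3, G_q = 0
EG - F^2 = 578/9;  g^inv = (9/578) * [[289/9, 0], [0, 2]]
first-kind symbols [ij,l] = (1/2)(d_i g_jl + d_j g_il - d_l g_ij): [pp,p] = E_p/2 = 0, [pp,q] = F_p - E_q/2 = 0, [pq,p] = E_q/2 = 0, [pq,q] = G_p/2 = 17/3, [qq,p] = F_q - G_p/2 = -17/3, [qq,q] = G_q/2 = 0
Gamma^p_ij = (G*[ij,p] - F*[ij,q])/(EG - F^2), Gamma^q_ij = (E*[ij,q] - F*[ij,p])/(EG - F^2)


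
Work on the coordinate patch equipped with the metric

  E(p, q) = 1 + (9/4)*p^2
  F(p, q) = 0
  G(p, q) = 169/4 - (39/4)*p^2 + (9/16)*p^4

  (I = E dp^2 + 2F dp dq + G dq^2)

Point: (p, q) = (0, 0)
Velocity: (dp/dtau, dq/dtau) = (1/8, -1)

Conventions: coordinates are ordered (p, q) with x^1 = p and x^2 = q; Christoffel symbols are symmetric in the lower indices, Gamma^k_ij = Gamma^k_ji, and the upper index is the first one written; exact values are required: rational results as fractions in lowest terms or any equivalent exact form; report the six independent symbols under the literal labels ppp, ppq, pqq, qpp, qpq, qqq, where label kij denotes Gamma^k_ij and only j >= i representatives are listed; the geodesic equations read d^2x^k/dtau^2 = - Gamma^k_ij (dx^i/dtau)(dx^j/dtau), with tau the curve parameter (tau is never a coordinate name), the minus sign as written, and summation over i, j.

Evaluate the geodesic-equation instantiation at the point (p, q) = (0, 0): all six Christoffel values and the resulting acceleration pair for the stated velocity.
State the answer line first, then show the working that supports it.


Answer: Gamma_ppp = 0, Gamma_ppq = 0, Gamma_pqq = 0, Gamma_qpp = 0, Gamma_qpq = 0, Gamma_qqq = 0; accelerations (d^2p/dtau^2, d^2q/dtau^2) = (0, 0)

E = 1, F = 0, G = 169/4 at the point
E_p = 0, E_q = 0, F_p = 0, F_q = 0, G_p = 0, G_q = 0
EG - F^2 = 169/4;  g^inv = (4/169) * [[169/4, 0], [0, 1]]
first-kind symbols [ij,l] = (1/2)(d_i g_jl + d_j g_il - d_l g_ij): [pp,p] = E_p/2 = 0, [pp,q] = F_p - E_q/2 = 0, [pq,p] = E_q/2 = 0, [pq,q] = G_p/2 = 0, [qq,p] = F_q - G_p/2 = 0, [qq,q] = G_q/2 = 0
Gamma^p_ij = (G*[ij,p] - F*[ij,q])/(EG - F^2), Gamma^q_ij = (E*[ij,q] - F*[ij,p])/(EG - F^2)
Gamma_ppp = 0, Gamma_ppq = 0, Gamma_pqq = 0, Gamma_qpp = 0, Gamma_qpq = 0, Gamma_qqq = 0
d^2p/dtau^2 = -(Gamma_ppp*(1/8)^2 + 2*Gamma_ppq*(1/8)*(-1) + Gamma_pqq*(-1)^2) = 0
d^2q/dtau^2 = -(Gamma_qpp*(1/8)^2 + 2*Gamma_qpq*(1/8)*(-1) + Gamma_qqq*(-1)^2) = 0


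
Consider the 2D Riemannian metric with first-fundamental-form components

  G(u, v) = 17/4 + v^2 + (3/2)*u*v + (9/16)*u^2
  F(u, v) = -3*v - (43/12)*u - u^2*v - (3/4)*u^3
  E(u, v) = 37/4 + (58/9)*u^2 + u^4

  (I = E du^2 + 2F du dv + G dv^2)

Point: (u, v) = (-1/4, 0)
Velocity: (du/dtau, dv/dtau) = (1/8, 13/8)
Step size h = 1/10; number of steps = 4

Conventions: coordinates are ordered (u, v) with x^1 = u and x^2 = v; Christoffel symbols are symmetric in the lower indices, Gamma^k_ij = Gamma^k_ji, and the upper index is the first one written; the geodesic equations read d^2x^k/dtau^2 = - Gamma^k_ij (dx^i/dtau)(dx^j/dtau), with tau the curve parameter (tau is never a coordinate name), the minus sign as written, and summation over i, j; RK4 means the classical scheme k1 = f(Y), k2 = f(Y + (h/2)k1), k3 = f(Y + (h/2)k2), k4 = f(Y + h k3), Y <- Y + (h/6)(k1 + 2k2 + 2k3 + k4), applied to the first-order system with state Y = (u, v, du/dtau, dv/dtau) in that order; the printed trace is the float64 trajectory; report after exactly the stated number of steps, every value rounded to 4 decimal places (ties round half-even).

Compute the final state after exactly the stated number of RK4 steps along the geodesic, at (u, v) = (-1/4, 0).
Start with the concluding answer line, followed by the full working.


Answer: u = -0.1313, v = 0.6487, du/dtau = 0.4809, dv/dtau = 1.6227

f(Y) = (du/dtau, dv/dtau, -Gamma^u_ij Y'^i Y'^j, -Gamma^v_ij Y'^i Y'^j) with the Gammas evaluated at the stage position; h = 0.100000; intermediate values shown to 6 dp
step 0: u = -0.2500, v = 0.0000, du/dtau = 0.1250, dv/dtau = 1.6250
step 1:
  k1: at (u, v) = (-0.250000, 0.000000), (du/dtau, dv/dtau) = (0.125000, 1.625000); Gamma_uuu = -0.090197, Gamma_uuv = 0.003147, Gamma_uvv = -0.304525, Gamma_vuu = -0.849934, Gamma_vuv = -0.033483, Gamma_vvv = 0.020739; k1 = (0.125000, 1.625000, 0.804266, -0.027882)
  k2: at (u, v) = (-0.243750, 0.081250), (du/dtau, dv/dtau) = (0.165213, 1.623606); Gamma_uuu = -0.110156, Gamma_uuv = 0.001191, Gamma_uvv = -0.311069, Gamma_vuu = -0.846740, Gamma_vuv = -0.018057, Gamma_vvv = 0.022578; k2 = (0.165213, 1.623606, 0.822377, -0.026719)
  k3: at (u, v) = (-0.241739, 0.081180), (du/dtau, dv/dtau) = (0.166119, 1.623664); Gamma_uuu = -0.109446, Gamma_uuv = 0.001162, Gamma_uvv = -0.311260, Gamma_vuu = -0.846657, Gamma_vuv = -0.017799, Gamma_vvv = 0.022421; k3 = (0.166119, 1.623664, 0.822963, -0.026144)
  k4: at (u, v) = (-0.233388, 0.162366), (du/dtau, dv/dtau) = (0.207296, 1.622386); Gamma_uuu = -0.128523, Gamma_uuv = 0.000082, Gamma_uvv = -0.317897, Gamma_vuu = -0.843529, Gamma_vuv = -0.002243, Gamma_vvv = 0.023189; k4 = (0.207296, 1.622386, 0.842215, -0.023280)
  Y <- Y + (h/6)(k1 + 2k2 + 2k3 + k4): u = -0.2334, v = 0.1624, du/dtau = 0.2073, dv/dtau = 1.6224
step 2:
  k1: at (u, v) = (-0.233417, 0.162365), (du/dtau, dv/dtau) = (0.207286, 1.622385); Gamma_uuu = -0.128533, Gamma_uuv = 0.000082, Gamma_uvv = -0.317894, Gamma_vuu = -0.843529, Gamma_vuv = -0.002247, Gamma_vvv = 0.023192; k1 = (0.207286, 1.622385, 0.842206, -0.023287)
  k2: at (u, v) = (-0.223053, 0.243485), (du/dtau, dv/dtau) = (0.249396, 1.621221); Gamma_uuu = -0.146764, Gamma_uuv = -0.000091, Gamma_uvv = -0.324700, Gamma_vuu = -0.840525, Gamma_vuv = 0.013429, Gamma_vvv = 0.022865; k2 = (0.249396, 1.621221, 0.862630, -0.018678)
  k3: at (u, v) = (-0.220948, 0.243426), (du/dtau, dv/dtau) = (0.250417, 1.621451); Gamma_uuu = -0.146023, Gamma_uuv = -0.000083, Gamma_uvv = -0.324910, Gamma_vuu = -0.840496, Gamma_vuv = 0.013696, Gamma_vvv = 0.022662; k3 = (0.250417, 1.621451, 0.863447, -0.017995)
  k4: at (u, v) = (-0.208376, 0.324511), (du/dtau, dv/dtau) = (0.293631, 1.620586); Gamma_uuu = -0.163362, Gamma_uuv = 0.000725, Gamma_uvv = -0.332012, Gamma_vuu = -0.837725, Gamma_vuv = 0.029531, Gamma_vvv = 0.021150; k4 = (0.293631, 1.620586, 0.885357, -0.011423)
  Y <- Y + (h/6)(k1 + 2k2 + 2k3 + k4): u = -0.2084, v = 0.3245, du/dtau = 0.2936, dv/dtau = 1.6206
step 3:
  k1: at (u, v) = (-0.208408, 0.324504), (du/dtau, dv/dtau) = (0.293615, 1.620584); Gamma_uuu = -0.163372, Gamma_uuv = 0.000725, Gamma_uvv = -0.332008, Gamma_vuu = -0.837726, Gamma_vuv = 0.029525, Gamma_vvv = 0.021154; k1 = (0.293615, 1.620584, 0.885345, -0.011433)
  k2: at (u, v) = (-0.193728, 0.405533), (du/dtau, dv/dtau) = (0.337882, 1.620013); Gamma_uuu = -0.179865, Gamma_uuv = 0.002552, Gamma_uvv = -0.339493, Gamma_vuu = -0.835248, Gamma_vuv = 0.045518, Gamma_vvv = 0.018428; k2 = (0.337882, 1.620013, 0.908721, -0.002839)
  k3: at (u, v) = (-0.191514, 0.405505), (du/dtau, dv/dtau) = (0.339051, 1.620442); Gamma_uuu = -0.179093, Gamma_uuv = 0.002606, Gamma_uvv = -0.339731, Gamma_vuu = -0.835281, Gamma_vuv = 0.045804, Gamma_vvv = 0.018168; k3 = (0.339051, 1.620442, 0.909801, -0.002018)
  k4: at (u, v) = (-0.174503, 0.486548), (du/dtau, dv/dtau) = (0.384595, 1.620382); Gamma_uuu = -0.194706, Gamma_uuv = 0.005549, Gamma_uvv = -0.347753, Gamma_vuu = -0.833223, Gamma_vuv = 0.062023, Gamma_vvv = 0.014112; k4 = (0.384595, 1.620382, 0.934957, 0.008888)
  Y <- Y + (h/6)(k1 + 2k2 + 2k3 + k4): u = -0.1745, v = 0.4865, du/dtau = 0.3846, dv/dtau = 1.6204
step 4:
  k1: at (u, v) = (-0.174540, 0.486535), (du/dtau, dv/dtau) = (0.384570, 1.620380); Gamma_uuu = -0.194715, Gamma_uuv = 0.005547, Gamma_uvv = -0.347747, Gamma_vuu = -0.833222, Gamma_vuv = 0.062016, Gamma_vvv = 0.014117; k1 = (0.384570, 1.620380, 0.934941, 0.008873)
  k2: at (u, v) = (-0.155312, 0.567554), (du/dtau, dv/dtau) = (0.431317, 1.620824); Gamma_uuu = -0.209505, Gamma_uuv = 0.009653, Gamma_uvv = -0.356406, Gamma_vuu = -0.831647, Gamma_vuv = 0.078472, Gamma_vvv = 0.008691; k2 = (0.431317, 1.620824, 0.961783, 0.022166)
  k3: at (u, v) = (-0.152974, 0.567576), (du/dtau, dv/dtau) = (0.432659, 1.621488); Gamma_uuu = -0.208707, Gamma_uuv = 0.009765, Gamma_uvv = -0.356682, Gamma_vuu = -0.831753, Gamma_vuv = 0.078789, Gamma_vvv = 0.008362; k3 = (0.432659, 1.621488, 0.963164, 0.023165)
  k4: at (u, v) = (-0.131274, 0.648684), (du/dtau, dv/dtau) = (0.480887, 1.622696); Gamma_uuu = -0.222658, Gamma_uuv = 0.015165, Gamma_uvv = -0.366166, Gamma_vuu = -0.830810, Gamma_vuv = 0.095589, Gamma_vvv = 0.001411; k4 = (0.480887, 1.622696, 0.991991, 0.039229)
  Y <- Y + (h/6)(k1 + 2k2 + 2k3 + k4): u = -0.1313, v = 0.6487, du/dtau = 0.4809, dv/dtau = 1.6227


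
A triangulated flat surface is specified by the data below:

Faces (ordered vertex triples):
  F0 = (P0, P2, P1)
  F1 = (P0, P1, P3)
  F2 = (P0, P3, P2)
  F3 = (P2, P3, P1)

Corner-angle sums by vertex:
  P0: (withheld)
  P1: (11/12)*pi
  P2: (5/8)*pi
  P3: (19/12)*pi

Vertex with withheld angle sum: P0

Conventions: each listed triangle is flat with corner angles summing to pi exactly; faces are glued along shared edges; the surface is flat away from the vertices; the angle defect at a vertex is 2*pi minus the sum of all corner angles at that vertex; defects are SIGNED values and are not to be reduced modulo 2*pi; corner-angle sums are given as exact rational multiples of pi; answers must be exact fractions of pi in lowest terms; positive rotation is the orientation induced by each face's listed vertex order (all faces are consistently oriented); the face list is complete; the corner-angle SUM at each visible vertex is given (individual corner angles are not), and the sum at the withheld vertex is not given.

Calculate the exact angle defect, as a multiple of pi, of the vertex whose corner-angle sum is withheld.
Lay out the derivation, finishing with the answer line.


V = 4, E = 6, F = 4; chi = V - E + F = 2
Gauss-Bonnet: total defect = 2*pi*chi = 4*pi; visible defects sum to (23/8)*pi

Answer: defect(P0) = (9/8)*pi


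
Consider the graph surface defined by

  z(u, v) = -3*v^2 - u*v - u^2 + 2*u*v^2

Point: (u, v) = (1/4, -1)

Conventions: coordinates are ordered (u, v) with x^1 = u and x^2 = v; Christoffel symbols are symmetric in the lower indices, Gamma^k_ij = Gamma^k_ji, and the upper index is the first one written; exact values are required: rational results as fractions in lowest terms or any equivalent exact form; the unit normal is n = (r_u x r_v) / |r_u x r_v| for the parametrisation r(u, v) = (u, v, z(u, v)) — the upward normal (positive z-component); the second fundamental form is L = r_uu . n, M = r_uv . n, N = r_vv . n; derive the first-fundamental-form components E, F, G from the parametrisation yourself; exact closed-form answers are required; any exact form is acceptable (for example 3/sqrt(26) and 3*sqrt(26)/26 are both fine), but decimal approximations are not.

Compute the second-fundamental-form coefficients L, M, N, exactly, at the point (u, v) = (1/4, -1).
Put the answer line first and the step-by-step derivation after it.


Answer: L = -8*sqrt(53)/159, M = -20*sqrt(53)/159, N = -20*sqrt(53)/159

z_u = 5/2, z_v = 19/4, z_uu = -2, z_uv = -5, z_vv = -5
E = 29/4, F = 95/8, G = 377/16; answer radicand W^2 = 477/16
unnormalised second-form numerators: l = -2, m = -5, n = -5; L = l/sqrt(477/16), and similarly M = m/sqrt(W^2), N = n/sqrt(W^2)


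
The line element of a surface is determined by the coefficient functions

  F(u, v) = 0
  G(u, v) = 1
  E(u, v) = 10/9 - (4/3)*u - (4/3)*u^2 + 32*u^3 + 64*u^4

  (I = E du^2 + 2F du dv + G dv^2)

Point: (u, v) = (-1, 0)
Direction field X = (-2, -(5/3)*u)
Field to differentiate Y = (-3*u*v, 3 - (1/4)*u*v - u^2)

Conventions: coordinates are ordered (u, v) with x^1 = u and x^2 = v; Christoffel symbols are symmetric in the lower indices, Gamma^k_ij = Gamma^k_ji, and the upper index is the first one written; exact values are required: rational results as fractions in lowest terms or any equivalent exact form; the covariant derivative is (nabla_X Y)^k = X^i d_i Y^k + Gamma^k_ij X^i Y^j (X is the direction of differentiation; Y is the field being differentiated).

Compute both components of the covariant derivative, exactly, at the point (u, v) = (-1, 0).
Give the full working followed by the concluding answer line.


E = 298/9, F = 0, G = 1 at the point
E_u = -476/3, E_v = 0, F_u = 0, F_v = 0, G_u = 0, G_v = 0
EG - F^2 = 298/9;  g^inv = (9/298) * [[1, 0], [0, 298/9]]
first-kind symbols [ij,l] = (1/2)(d_i g_jl + d_j g_il - d_l g_ij): [uu,u] = E_u/2 = -238/3, [uu,v] = F_u - E_v/2 = 0, [uv,u] = E_v/2 = 0, [uv,v] = G_u/2 = 0, [vv,u] = F_v - G_u/2 = 0, [vv,v] = G_v/2 = 0
Gamma^u_ij = (G*[ij,u] - F*[ij,v])/(EG - F^2), Gamma^v_ij = (E*[ij,v] - F*[ij,u])/(EG - F^2)
Gamma_uuu = -357/149, Gamma_uuv = 0, Gamma_uvv = 0, Gamma_vuu = 0, Gamma_vuv = 0, Gamma_vvv = 0
X = (-2, 5/3), Y = (0, 2) at the point

Answer: (nabla_X Y)^u = 5, (nabla_X Y)^v = -43/12


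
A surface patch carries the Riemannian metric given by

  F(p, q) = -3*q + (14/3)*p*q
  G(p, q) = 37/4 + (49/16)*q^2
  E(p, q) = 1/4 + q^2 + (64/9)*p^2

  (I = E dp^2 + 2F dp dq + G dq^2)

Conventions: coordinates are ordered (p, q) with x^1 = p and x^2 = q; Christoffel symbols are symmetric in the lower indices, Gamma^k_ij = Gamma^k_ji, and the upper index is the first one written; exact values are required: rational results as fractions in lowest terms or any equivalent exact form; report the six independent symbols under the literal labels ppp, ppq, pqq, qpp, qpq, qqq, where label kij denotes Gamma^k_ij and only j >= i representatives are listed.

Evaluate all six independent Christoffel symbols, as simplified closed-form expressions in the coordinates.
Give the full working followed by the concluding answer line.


E = 1/4 + q^2 + (64/9)*p^2; F = -3*q + (14/3)*p*q; G = 37/4 + (49/16)*q^2
Gamma^k_ij = (1/2) g^{kl} (d_i g_jl + d_j g_il - d_l g_ij), with g^inv = (1/(EG-F^2)) [[G, -F], [-F, E]]
first partials: E_p = (128/9)*p, E_q = 2*q, F_p = (14/3)*q, F_q = -3 + (14/3)*p, G_p = 0, G_q = (49/8)*q
D = EG - F^2 = 37/16 + (65/64)*q^2 + (592/9)*p^2 + 28*p*q^2 + (49/16)*q^4
expanded: Gamma^p_pp = (G E_p - 2F F_p + F E_q)/(2D), Gamma^p_pq = (G E_q - F G_p)/(2D), Gamma^p_qq = (2G F_q - G G_p - F G_q)/(2D), Gamma^q_pp = (2E F_p - E E_q - F E_p)/(2D), Gamma^q_pq = (E G_p - F E_q)/(2D), Gamma^q_qq = (E G_q - 2F F_q + F G_p)/(2D); substitute and cancel common factors

Answer: Gamma_ppp = (2688*p*q^2 + 37888*p + 6336*q^2)/(37888*p^2 + 16128*p*q^2 + 1764*q^4 + 585*q^2 + 1332), Gamma_ppq = (1764*q^3 + 5328*q)/(37888*p^2 + 16128*p*q^2 + 1764*q^4 + 585*q^2 + 1332), Gamma_pqq = (24864*p - 15984)/(37888*p^2 + 16128*p*q^2 + 1764*q^4 + 585*q^2 + 1332), Gamma_qpp = (-4096*p^2*q + 12288*p*q + 2112*q^3 + 528*q)/(37888*p^2 + 16128*p*q^2 + 1764*q^4 + 585*q^2 + 1332), Gamma_qpq = (-2688*p*q^2 + 1728*q^2)/(37888*p^2 + 16128*p*q^2 + 1764*q^4 + 585*q^2 + 1332), Gamma_qqq = (16128*p*q + 1764*q^3 - 4743*q)/(37888*p^2 + 16128*p*q^2 + 1764*q^4 + 585*q^2 + 1332)


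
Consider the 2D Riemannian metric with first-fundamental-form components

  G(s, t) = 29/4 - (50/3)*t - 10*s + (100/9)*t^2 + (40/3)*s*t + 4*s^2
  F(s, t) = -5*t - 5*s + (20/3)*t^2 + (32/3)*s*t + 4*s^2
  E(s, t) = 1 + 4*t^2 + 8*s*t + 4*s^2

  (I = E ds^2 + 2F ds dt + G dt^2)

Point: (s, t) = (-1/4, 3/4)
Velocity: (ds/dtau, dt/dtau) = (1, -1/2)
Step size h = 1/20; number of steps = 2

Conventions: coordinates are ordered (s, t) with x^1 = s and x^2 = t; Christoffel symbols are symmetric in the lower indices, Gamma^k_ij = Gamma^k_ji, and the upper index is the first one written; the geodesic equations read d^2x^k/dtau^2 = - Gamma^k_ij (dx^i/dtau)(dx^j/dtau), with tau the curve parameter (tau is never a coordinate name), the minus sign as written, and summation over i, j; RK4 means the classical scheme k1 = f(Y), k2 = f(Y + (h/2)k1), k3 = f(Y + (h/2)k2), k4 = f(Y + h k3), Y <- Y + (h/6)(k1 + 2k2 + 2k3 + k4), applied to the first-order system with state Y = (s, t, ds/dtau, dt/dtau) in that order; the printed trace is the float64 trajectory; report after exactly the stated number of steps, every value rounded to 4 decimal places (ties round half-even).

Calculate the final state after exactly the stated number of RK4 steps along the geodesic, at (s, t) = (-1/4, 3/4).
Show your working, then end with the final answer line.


f(Y) = (ds/dtau, dt/dtau, -Gamma^s_ij Y'^i Y'^j, -Gamma^t_ij Y'^i Y'^j) with the Gammas evaluated at the stage position; h = 0.050000; intermediate values shown to 6 dp
step 0: s = -0.2500, t = 0.7500, ds/dtau = 1.0000, dt/dtau = -0.5000
step 1:
  k1: at (s, t) = (-0.250000, 0.750000), (ds/dtau, dt/dtau) = (1.000000, -0.500000); Gamma_sss = 0.888889, Gamma_sst = 0.888889, Gamma_stt = 1.481481, Gamma_tss = -0.444444, Gamma_tst = -0.444444, Gamma_ttt = -0.740741; k1 = (1.000000, -0.500000, -0.370370, 0.185185)
  k2: at (s, t) = (-0.225000, 0.737500), (ds/dtau, dt/dtau) = (0.990741, -0.495370); Gamma_sss = 0.894274, Gamma_sst = 0.894274, Gamma_stt = 1.490457, Gamma_tss = -0.428961, Gamma_tst = -0.428961, Gamma_ttt = -0.714935; k2 = (0.990741, -0.495370, -0.365746, 0.175439)
  k3: at (s, t) = (-0.225231, 0.737616), (ds/dtau, dt/dtau) = (0.990856, -0.495614); Gamma_sss = 0.894228, Gamma_sst = 0.894228, Gamma_stt = 1.490380, Gamma_tss = -0.429103, Gamma_tst = -0.429103, Gamma_ttt = -0.715171; k3 = (0.990856, -0.495614, -0.365758, 0.175512)
  k4: at (s, t) = (-0.200457, 0.725219), (ds/dtau, dt/dtau) = (0.981712, -0.491224); Gamma_sss = 0.898839, Gamma_sst = 0.898839, Gamma_stt = 1.498064, Gamma_tss = -0.414096, Gamma_tst = -0.414096, Gamma_ttt = -0.690160; k4 = (0.981712, -0.491224, -0.360835, 0.166237)
  Y <- Y + (h/6)(k1 + 2k2 + 2k3 + k4): s = -0.2005, t = 0.7252, ds/dtau = 0.9817, dt/dtau = -0.4912
step 2:
  k1: at (s, t) = (-0.200459, 0.725223), (ds/dtau, dt/dtau) = (0.981715, -0.491222); Gamma_sss = 0.898842, Gamma_sst = 0.898842, Gamma_stt = 1.498071, Gamma_tss = -0.414087, Gamma_tst = -0.414087, Gamma_ttt = -0.690146; k1 = (0.981715, -0.491222, -0.360840, 0.166235)
  k2: at (s, t) = (-0.175916, 0.712943), (ds/dtau, dt/dtau) = (0.972694, -0.487066); Gamma_sss = 0.902735, Gamma_sst = 0.902735, Gamma_stt = 1.504558, Gamma_tss = -0.399534, Gamma_tst = -0.399534, Gamma_ttt = -0.665890; k2 = (0.972694, -0.487066, -0.355668, 0.157412)
  k3: at (s, t) = (-0.176142, 0.713047), (ds/dtau, dt/dtau) = (0.972823, -0.487287); Gamma_sss = 0.902691, Gamma_sst = 0.902691, Gamma_stt = 1.504485, Gamma_tss = -0.399693, Gamma_tst = -0.399693, Gamma_ttt = -0.666155; k3 = (0.972823, -0.487287, -0.355700, 0.157497)
  k4: at (s, t) = (-0.151818, 0.700859), (ds/dtau, dt/dtau) = (0.963930, -0.483347); Gamma_sss = 0.905902, Gamma_sst = 0.905902, Gamma_stt = 1.509837, Gamma_tss = -0.385631, Gamma_tst = -0.385631, Gamma_ttt = -0.642718; k4 = (0.963930, -0.483347, -0.350321, 0.149127)
  Y <- Y + (h/6)(k1 + 2k2 + 2k3 + k4): s = -0.1518, t = 0.7009, ds/dtau = 0.9639, dt/dtau = -0.4833

Answer: s = -0.1518, t = 0.7009, ds/dtau = 0.9639, dt/dtau = -0.4833


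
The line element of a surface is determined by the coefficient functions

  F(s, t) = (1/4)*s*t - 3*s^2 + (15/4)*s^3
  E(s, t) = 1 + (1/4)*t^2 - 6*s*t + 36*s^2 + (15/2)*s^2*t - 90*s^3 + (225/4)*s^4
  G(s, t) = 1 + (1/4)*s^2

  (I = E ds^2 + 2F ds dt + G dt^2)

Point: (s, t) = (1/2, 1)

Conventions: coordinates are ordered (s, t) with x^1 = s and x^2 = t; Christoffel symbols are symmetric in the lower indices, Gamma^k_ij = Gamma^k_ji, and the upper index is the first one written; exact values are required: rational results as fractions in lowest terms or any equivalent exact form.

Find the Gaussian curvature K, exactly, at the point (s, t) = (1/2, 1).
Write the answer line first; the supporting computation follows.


Answer: K = -1024/8649

E = 89/64, F = -5/32, G = 17/16, EG - F^2 = 93/64 at the point
E_s = -15/8, E_t = -5/8, F_s = 1/16, F_t = 1/8, G_s = 1/4, G_t = 0
E_tt = 1/2, F_st = 1/4, G_ss = 1/2
By Brioschi, K is (det M1 - det M2) divided by (EG - F^2) squared.
M1 = [[-E_tt/2 + F_st - G_ss/2, E_s/2, F_s - E_t/2], [F_t - G_s/2, E, F], [G_t/2, F, G]] = [[-1/4, -15/16, 3/8], [0, 89/64, -5/32], [0, -5/32, 17/16]]; det M1 = -93/256
M2 = [[0, E_t/2, G_s/2], [E_t/2, E, F], [G_s/2, F, G]] = [[0, -5/16, 1/8], [-5/16, 89/64, -5/32], [1/8, -5/32, 17/16]]; det M2 = -29/256
det M1 - det M2 = -1/4; K = -1/4 / (93/64)^2 = -1024/8649


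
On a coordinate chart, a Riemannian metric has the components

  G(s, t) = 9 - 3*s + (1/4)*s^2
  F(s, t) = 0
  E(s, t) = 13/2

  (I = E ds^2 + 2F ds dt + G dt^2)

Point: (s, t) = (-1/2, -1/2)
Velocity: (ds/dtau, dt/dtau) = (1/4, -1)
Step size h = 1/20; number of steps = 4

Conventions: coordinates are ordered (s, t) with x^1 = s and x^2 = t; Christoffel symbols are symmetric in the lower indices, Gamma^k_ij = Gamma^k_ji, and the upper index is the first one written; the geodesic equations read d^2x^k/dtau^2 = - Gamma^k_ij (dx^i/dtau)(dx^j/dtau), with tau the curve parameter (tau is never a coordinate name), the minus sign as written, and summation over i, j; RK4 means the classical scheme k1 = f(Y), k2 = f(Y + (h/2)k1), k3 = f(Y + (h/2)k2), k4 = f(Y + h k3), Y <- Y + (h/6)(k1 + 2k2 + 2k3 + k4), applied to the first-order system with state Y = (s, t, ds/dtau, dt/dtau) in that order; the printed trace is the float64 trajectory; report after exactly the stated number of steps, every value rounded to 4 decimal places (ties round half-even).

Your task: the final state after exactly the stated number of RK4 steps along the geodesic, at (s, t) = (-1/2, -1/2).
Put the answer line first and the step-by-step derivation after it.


Answer: s = -0.4550, t = -0.7014, ds/dtau = 0.1995, dt/dtau = -1.0140

f(Y) = (ds/dtau, dt/dtau, -Gamma^s_ij Y'^i Y'^j, -Gamma^t_ij Y'^i Y'^j) with the Gammas evaluated at the stage position; h = 0.050000; intermediate values shown to 6 dp
step 0: s = -0.5000, t = -0.5000, ds/dtau = 0.2500, dt/dtau = -1.0000
step 1:
  k1: at (s, t) = (-0.500000, -0.500000), (ds/dtau, dt/dtau) = (0.250000, -1.000000); Gamma_sss = 0.000000, Gamma_sst = 0.000000, Gamma_stt = 0.250000, Gamma_tss = 0.000000, Gamma_tst = -0.153846, Gamma_ttt = 0.000000; k1 = (0.250000, -1.000000, -0.250000, -0.076923)
  k2: at (s, t) = (-0.493750, -0.525000), (ds/dtau, dt/dtau) = (0.243750, -1.001923); Gamma_sss = 0.000000, Gamma_sst = 0.000000, Gamma_stt = 0.249760, Gamma_tss = 0.000000, Gamma_tst = -0.153994, Gamma_ttt = 0.000000; k2 = (0.243750, -1.001923, -0.250721, -0.075217)
  k3: at (s, t) = (-0.493906, -0.525048), (ds/dtau, dt/dtau) = (0.243732, -1.001880); Gamma_sss = 0.000000, Gamma_sst = 0.000000, Gamma_stt = 0.249766, Gamma_tss = 0.000000, Gamma_tst = -0.153991, Gamma_ttt = 0.000000; k3 = (0.243732, -1.001880, -0.250706, -0.075206)
  k4: at (s, t) = (-0.487813, -0.550094), (ds/dtau, dt/dtau) = (0.237465, -1.003760); Gamma_sss = 0.000000, Gamma_sst = 0.000000, Gamma_stt = 0.249531, Gamma_tss = 0.000000, Gamma_tst = -0.154135, Gamma_ttt = 0.000000; k4 = (0.237465, -1.003760, -0.251411, -0.073479)
  Y <- Y + (h/6)(k1 + 2k2 + 2k3 + k4): s = -0.4878, t = -0.5501, ds/dtau = 0.2375, dt/dtau = -1.0038
step 2:
  k1: at (s, t) = (-0.487813, -0.550095), (ds/dtau, dt/dtau) = (0.237464, -1.003760); Gamma_sss = 0.000000, Gamma_sst = 0.000000, Gamma_stt = 0.249531, Gamma_tss = 0.000000, Gamma_tst = -0.154135, Gamma_ttt = 0.000000; k1 = (0.237464, -1.003760, -0.251411, -0.073479)
  k2: at (s, t) = (-0.481876, -0.575189), (ds/dtau, dt/dtau) = (0.231179, -1.005597); Gamma_sss = 0.000000, Gamma_sst = 0.000000, Gamma_stt = 0.249303, Gamma_tss = 0.000000, Gamma_tst = -0.154276, Gamma_ttt = 0.000000; k2 = (0.231179, -1.005597, -0.252102, -0.071730)
  k3: at (s, t) = (-0.482034, -0.575235), (ds/dtau, dt/dtau) = (0.231162, -1.005554); Gamma_sss = 0.000000, Gamma_sst = 0.000000, Gamma_stt = 0.249309, Gamma_tss = 0.000000, Gamma_tst = -0.154273, Gamma_ttt = 0.000000; k3 = (0.231162, -1.005554, -0.252086, -0.071720)
  k4: at (s, t) = (-0.476255, -0.600372), (ds/dtau, dt/dtau) = (0.224860, -1.007346); Gamma_sss = 0.000000, Gamma_sst = 0.000000, Gamma_stt = 0.249087, Gamma_tss = 0.000000, Gamma_tst = -0.154410, Gamma_ttt = 0.000000; k4 = (0.224860, -1.007346, -0.252760, -0.069952)
  Y <- Y + (h/6)(k1 + 2k2 + 2k3 + k4): s = -0.4763, t = -0.6004, ds/dtau = 0.2249, dt/dtau = -1.0073
step 3:
  k1: at (s, t) = (-0.476255, -0.600373), (ds/dtau, dt/dtau) = (0.224860, -1.007346); Gamma_sss = 0.000000, Gamma_sst = 0.000000, Gamma_stt = 0.249087, Gamma_tss = 0.000000, Gamma_tst = -0.154410, Gamma_ttt = 0.000000; k1 = (0.224860, -1.007346, -0.252760, -0.069951)
  k2: at (s, t) = (-0.470633, -0.625557), (ds/dtau, dt/dtau) = (0.218541, -1.009095); Gamma_sss = 0.000000, Gamma_sst = 0.000000, Gamma_stt = 0.248871, Gamma_tss = 0.000000, Gamma_tst = -0.154544, Gamma_ttt = 0.000000; k2 = (0.218541, -1.009095, -0.253418, -0.068163)
  k3: at (s, t) = (-0.470791, -0.625601), (ds/dtau, dt/dtau) = (0.218524, -1.009051); Gamma_sss = 0.000000, Gamma_sst = 0.000000, Gamma_stt = 0.248877, Gamma_tss = 0.000000, Gamma_tst = -0.154541, Gamma_ttt = 0.000000; k3 = (0.218524, -1.009051, -0.253402, -0.068153)
  k4: at (s, t) = (-0.465328, -0.650826), (ds/dtau, dt/dtau) = (0.212190, -1.010754); Gamma_sss = 0.000000, Gamma_sst = 0.000000, Gamma_stt = 0.248666, Gamma_tss = 0.000000, Gamma_tst = -0.154671, Gamma_ttt = 0.000000; k4 = (0.212190, -1.010754, -0.254044, -0.066345)
  Y <- Y + (h/6)(k1 + 2k2 + 2k3 + k4): s = -0.4653, t = -0.6508, ds/dtau = 0.2122, dt/dtau = -1.0108
step 4:
  k1: at (s, t) = (-0.465328, -0.650826), (ds/dtau, dt/dtau) = (0.212190, -1.010754); Gamma_sss = 0.000000, Gamma_sst = 0.000000, Gamma_stt = 0.248666, Gamma_tss = 0.000000, Gamma_tst = -0.154671, Gamma_ttt = 0.000000; k1 = (0.212190, -1.010754, -0.254044, -0.066345)
  k2: at (s, t) = (-0.460023, -0.676095), (ds/dtau, dt/dtau) = (0.205838, -1.012413); Gamma_sss = 0.000000, Gamma_sst = 0.000000, Gamma_stt = 0.248462, Gamma_tss = 0.000000, Gamma_tst = -0.154798, Gamma_ttt = 0.000000; k2 = (0.205838, -1.012413, -0.254669, -0.064518)
  k3: at (s, t) = (-0.460182, -0.676137), (ds/dtau, dt/dtau) = (0.205823, -1.012367); Gamma_sss = 0.000000, Gamma_sst = 0.000000, Gamma_stt = 0.248469, Gamma_tss = 0.000000, Gamma_tst = -0.154794, Gamma_ttt = 0.000000; k3 = (0.205823, -1.012367, -0.254652, -0.064508)
  k4: at (s, t) = (-0.455037, -0.701445), (ds/dtau, dt/dtau) = (0.199457, -1.013980); Gamma_sss = 0.000000, Gamma_sst = 0.000000, Gamma_stt = 0.248271, Gamma_tss = 0.000000, Gamma_tst = -0.154918, Gamma_ttt = 0.000000; k4 = (0.199457, -1.013980, -0.255261, -0.062663)
  Y <- Y + (h/6)(k1 + 2k2 + 2k3 + k4): s = -0.4550, t = -0.7014, ds/dtau = 0.1995, dt/dtau = -1.0140


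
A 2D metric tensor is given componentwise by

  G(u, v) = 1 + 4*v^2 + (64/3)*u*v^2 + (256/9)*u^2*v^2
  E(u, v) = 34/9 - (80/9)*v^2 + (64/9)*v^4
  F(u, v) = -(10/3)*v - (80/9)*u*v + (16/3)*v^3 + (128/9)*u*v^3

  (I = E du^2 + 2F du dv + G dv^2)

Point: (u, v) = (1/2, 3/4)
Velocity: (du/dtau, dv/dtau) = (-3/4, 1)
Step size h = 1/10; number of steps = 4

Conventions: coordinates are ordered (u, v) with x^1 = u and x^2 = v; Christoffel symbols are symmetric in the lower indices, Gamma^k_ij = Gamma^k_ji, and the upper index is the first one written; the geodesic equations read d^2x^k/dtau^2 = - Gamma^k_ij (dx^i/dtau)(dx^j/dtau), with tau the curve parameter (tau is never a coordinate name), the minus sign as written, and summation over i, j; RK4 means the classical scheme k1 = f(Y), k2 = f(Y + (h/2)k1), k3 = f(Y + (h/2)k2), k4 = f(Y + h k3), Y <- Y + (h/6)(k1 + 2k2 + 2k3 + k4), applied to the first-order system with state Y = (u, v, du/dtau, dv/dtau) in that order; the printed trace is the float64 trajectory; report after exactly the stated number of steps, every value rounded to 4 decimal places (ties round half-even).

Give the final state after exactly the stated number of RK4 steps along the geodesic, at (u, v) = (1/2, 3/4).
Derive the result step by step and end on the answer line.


f(Y) = (du/dtau, dv/dtau, -Gamma^u_ij Y'^i Y'^j, -Gamma^v_ij Y'^i Y'^j) with the Gammas evaluated at the stage position; h = 0.100000; intermediate values shown to 6 dp
step 0: u = 0.5000, v = 0.7500, du/dtau = -0.7500, dv/dtau = 1.0000
step 1:
  k1: at (u, v) = (0.500000, 0.750000), (du/dtau, dv/dtau) = (-0.750000, 1.000000); Gamma_uuu = 0.000000, Gamma_uuv = -0.050209, Gamma_uvv = -0.058577, Gamma_vuu = 0.000000, Gamma_vuv = 1.054393, Gamma_vvv = 1.230126; k1 = (-0.750000, 1.000000, -0.016736, 0.351464)
  k2: at (u, v) = (0.462500, 0.800000), (du/dtau, dv/dtau) = (-0.750837, 1.017573); Gamma_uuu = 0.000000, Gamma_uuv = 0.012394, Gamma_uvv = 0.012975, Gamma_vuu = 0.000000, Gamma_vuv = 1.107181, Gamma_vvv = 1.159080; k2 = (-0.750837, 1.017573, 0.005504, 0.491666)
  k3: at (u, v) = (0.462458, 0.800879), (du/dtau, dv/dtau) = (-0.749725, 1.024583); Gamma_uuu = 0.000000, Gamma_uuv = 0.013544, Gamma_uvv = 0.014163, Gamma_vuu = 0.000000, Gamma_vuv = 1.107379, Gamma_vvv = 1.157958; k3 = (-0.749725, 1.024583, 0.005940, 0.485688)
  k4: at (u, v) = (0.425028, 0.852458), (du/dtau, dv/dtau) = (-0.749406, 1.048569); Gamma_uuu = 0.000000, Gamma_uuv = 0.086191, Gamma_uvv = 0.080890, Gamma_vuu = 0.000000, Gamma_vuv = 1.156142, Gamma_vvv = 1.085033; k4 = (-0.749406, 1.048569, 0.046520, 0.624011)
  Y <- Y + (h/6)(k1 + 2k2 + 2k3 + k4): u = 0.4250, v = 0.8522, du/dtau = -0.7491, dv/dtau = 1.0488
step 2:
  k1: at (u, v) = (0.424991, 0.852215), (du/dtau, dv/dtau) = (-0.749122, 1.048836); Gamma_uuu = 0.000000, Gamma_uuv = 0.085870, Gamma_uvv = 0.080608, Gamma_vuu = 0.000000, Gamma_vuv = 1.156186, Gamma_vvv = 1.085335; k1 = (-0.749122, 1.048836, 0.046264, 0.622914)
  k2: at (u, v) = (0.387535, 0.904657), (du/dtau, dv/dtau) = (-0.746809, 1.079982); Gamma_uuu = 0.000000, Gamma_uuv = 0.168113, Gamma_uvv = 0.141702, Gamma_vuu = 0.000000, Gamma_vuv = 1.199251, Gamma_vvv = 1.010848; k2 = (-0.746809, 1.079982, 0.105903, 0.755473)
  k3: at (u, v) = (0.387651, 0.906214), (du/dtau, dv/dtau) = (-0.743827, 1.086610); Gamma_uuu = 0.000000, Gamma_uuv = 0.170184, Gamma_uvv = 0.143223, Gamma_vuu = 0.000000, Gamma_vuv = 1.198821, Gamma_vvv = 1.008903; k3 = (-0.743827, 1.086610, 0.105996, 0.746661)
  k4: at (u, v) = (0.350608, 0.960876), (du/dtau, dv/dtau) = (-0.738523, 1.123503); Gamma_uuu = 0.000000, Gamma_uuv = 0.263666, Gamma_uvv = 0.199108, Gamma_vuu = 0.000000, Gamma_vuv = 1.232610, Gamma_vvv = 0.930810; k4 = (-0.738523, 1.123503, 0.186218, 0.870550)
  Y <- Y + (h/6)(k1 + 2k2 + 2k3 + k4): u = 0.3505, v = 0.9606, du/dtau = -0.7382, dv/dtau = 1.1238
step 3:
  k1: at (u, v) = (0.350509, 0.960640), (du/dtau, dv/dtau) = (-0.738184, 1.123799); Gamma_uuu = 0.000000, Gamma_uuv = 0.263413, Gamma_uvv = 0.198939, Gamma_vuu = 0.000000, Gamma_vuv = 1.232832, Gamma_vvv = 0.931078; k1 = (-0.738184, 1.123799, 0.185795, 0.869562)
  k2: at (u, v) = (0.313600, 1.016830), (du/dtau, dv/dtau) = (-0.728894, 1.167277); Gamma_uuu = 0.000000, Gamma_uuv = 0.366541, Gamma_uvv = 0.248222, Gamma_vuu = 0.000000, Gamma_vuv = 1.255176, Gamma_vvv = 0.850009; k2 = (-0.728894, 1.167277, 0.285510, 0.977695)
  k3: at (u, v) = (0.314065, 1.019004), (du/dtau, dv/dtau) = (-0.723909, 1.172683); Gamma_uuu = 0.000000, Gamma_uuv = 0.368911, Gamma_uvv = 0.249463, Gamma_vuu = 0.000000, Gamma_vuv = 1.253284, Gamma_vvv = 0.847488; k3 = (-0.723909, 1.172683, 0.283291, 0.962411)
  k4: at (u, v) = (0.278118, 1.077908), (du/dtau, dv/dtau) = (-0.709855, 1.220040); Gamma_uuu = 0.000000, Gamma_uuv = 0.479993, Gamma_uvv = 0.290834, Gamma_vuu = 0.000000, Gamma_vuv = 1.258798, Gamma_vvv = 0.762722; k4 = (-0.709855, 1.220040, 0.398492, 1.045059)
  Y <- Y + (h/6)(k1 + 2k2 + 2k3 + k4): u = 0.2779, v = 1.0777, du/dtau = -0.7095, dv/dtau = 1.2204
step 4:
  k1: at (u, v) = (0.277948, 1.077703), (du/dtau, dv/dtau) = (-0.709486, 1.220379); Gamma_uuu = 0.000000, Gamma_uuv = 0.479955, Gamma_uvv = 0.290791, Gamma_vuu = 0.000000, Gamma_vuv = 1.259172, Gamma_vvv = 0.762895; k1 = (-0.709486, 1.220379, 0.398049, 1.044289)
  k2: at (u, v) = (0.242474, 1.138722), (du/dtau, dv/dtau) = (-0.689584, 1.272594); Gamma_uuu = 0.000000, Gamma_uuv = 0.595373, Gamma_uvv = 0.322842, Gamma_vuu = 0.000000, Gamma_vuv = 1.246489, Gamma_vvv = 0.675911; k2 = (-0.689584, 1.272594, 0.522109, 1.093103)
  k3: at (u, v) = (0.243469, 1.141332), (du/dtau, dv/dtau) = (-0.683381, 1.275034); Gamma_uuu = 0.000000, Gamma_uuv = 0.596566, Gamma_uvv = 0.323269, Gamma_vuu = 0.000000, Gamma_vuv = 1.242853, Gamma_vvv = 0.673482; k3 = (-0.683381, 1.275034, 0.514073, 1.070992)
  k4: at (u, v) = (0.209610, 1.205206), (du/dtau, dv/dtau) = (-0.658079, 1.327478); Gamma_uuu = 0.000000, Gamma_uuv = 0.709562, Gamma_uvv = 0.344188, Gamma_vuu = 0.000000, Gamma_vuv = 1.208283, Gamma_vvv = 0.586103; k4 = (-0.658079, 1.327478, 0.633198, 1.078247)
  Y <- Y + (h/6)(k1 + 2k2 + 2k3 + k4): u = 0.2094, v = 1.2051, du/dtau = -0.6578, dv/dtau = 1.3279

Answer: u = 0.2094, v = 1.2051, du/dtau = -0.6578, dv/dtau = 1.3279
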